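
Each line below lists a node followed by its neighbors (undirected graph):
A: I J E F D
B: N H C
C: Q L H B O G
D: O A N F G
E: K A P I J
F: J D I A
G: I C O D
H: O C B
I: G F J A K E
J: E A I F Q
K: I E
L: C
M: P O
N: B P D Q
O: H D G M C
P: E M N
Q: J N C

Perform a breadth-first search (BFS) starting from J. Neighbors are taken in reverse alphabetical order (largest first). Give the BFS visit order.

J Q I F E A N C K G D P B O L H M

Visit J; enqueue Q, I, F, E, A → queue [Q, I, F, E, A]
Visit Q; enqueue N, C → queue [I, F, E, A, N, C]
Visit I; enqueue K, G → queue [F, E, A, N, C, K, G]
Visit F; enqueue D → queue [E, A, N, C, K, G, D]
Visit E; enqueue P → queue [A, N, C, K, G, D, P]
Visit A → queue [N, C, K, G, D, P]
Visit N; enqueue B → queue [C, K, G, D, P, B]
Visit C; enqueue O, L, H → queue [K, G, D, P, B, O, L, H]
Visit K → queue [G, D, P, B, O, L, H]
Visit G → queue [D, P, B, O, L, H]
Visit D → queue [P, B, O, L, H]
Visit P; enqueue M → queue [B, O, L, H, M]
Visit B → queue [O, L, H, M]
Visit O → queue [L, H, M]
Visit L → queue [H, M]
Visit H → queue [M]
Visit M → queue []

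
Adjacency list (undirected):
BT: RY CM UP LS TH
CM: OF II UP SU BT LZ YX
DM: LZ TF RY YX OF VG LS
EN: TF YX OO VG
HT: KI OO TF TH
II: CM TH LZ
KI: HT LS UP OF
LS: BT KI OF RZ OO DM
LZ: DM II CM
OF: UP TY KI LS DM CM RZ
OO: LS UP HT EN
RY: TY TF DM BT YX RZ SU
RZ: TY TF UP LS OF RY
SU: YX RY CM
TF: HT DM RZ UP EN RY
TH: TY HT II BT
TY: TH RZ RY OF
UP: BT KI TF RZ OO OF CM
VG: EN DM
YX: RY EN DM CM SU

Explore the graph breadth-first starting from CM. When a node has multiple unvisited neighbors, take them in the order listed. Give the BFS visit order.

CM, OF, II, UP, SU, BT, LZ, YX, TY, KI, LS, DM, RZ, TH, TF, OO, RY, EN, HT, VG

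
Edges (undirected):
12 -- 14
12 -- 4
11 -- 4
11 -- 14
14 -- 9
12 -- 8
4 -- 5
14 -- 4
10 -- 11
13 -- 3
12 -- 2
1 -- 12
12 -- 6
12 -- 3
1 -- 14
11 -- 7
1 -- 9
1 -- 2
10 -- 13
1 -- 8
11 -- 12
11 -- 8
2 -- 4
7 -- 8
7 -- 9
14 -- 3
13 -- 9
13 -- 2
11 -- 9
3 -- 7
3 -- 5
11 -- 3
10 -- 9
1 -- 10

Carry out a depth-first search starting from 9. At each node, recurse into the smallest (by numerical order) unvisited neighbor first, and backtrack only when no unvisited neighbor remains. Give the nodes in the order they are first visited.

Visit 9
9 → 1
1 → 2
2 → 4
4 → 5
5 → 3
3 → 7
7 → 8
8 → 11
11 → 10
10 → 13
11 → 12
12 → 6
12 → 14

9 1 2 4 5 3 7 8 11 10 13 12 6 14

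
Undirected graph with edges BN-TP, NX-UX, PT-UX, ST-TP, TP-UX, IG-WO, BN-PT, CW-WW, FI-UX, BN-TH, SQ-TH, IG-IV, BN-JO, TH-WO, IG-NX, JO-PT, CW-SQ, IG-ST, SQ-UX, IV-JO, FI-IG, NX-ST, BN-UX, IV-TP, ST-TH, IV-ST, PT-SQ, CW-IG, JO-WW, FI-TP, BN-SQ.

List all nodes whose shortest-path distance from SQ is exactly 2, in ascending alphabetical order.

FI, IG, JO, NX, ST, TP, WO, WW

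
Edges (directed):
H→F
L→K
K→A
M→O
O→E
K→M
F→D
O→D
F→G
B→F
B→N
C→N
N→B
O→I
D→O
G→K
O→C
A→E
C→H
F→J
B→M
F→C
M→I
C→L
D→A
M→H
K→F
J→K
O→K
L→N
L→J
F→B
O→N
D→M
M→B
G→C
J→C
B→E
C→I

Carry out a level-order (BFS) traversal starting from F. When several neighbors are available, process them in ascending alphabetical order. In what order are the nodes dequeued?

F B C D G J E M N H I L A O K

Visit F; enqueue B, C, D, G, J → queue [B, C, D, G, J]
Visit B; enqueue E, M, N → queue [C, D, G, J, E, M, N]
Visit C; enqueue H, I, L → queue [D, G, J, E, M, N, H, I, L]
Visit D; enqueue A, O → queue [G, J, E, M, N, H, I, L, A, O]
Visit G; enqueue K → queue [J, E, M, N, H, I, L, A, O, K]
Visit J → queue [E, M, N, H, I, L, A, O, K]
Visit E → queue [M, N, H, I, L, A, O, K]
Visit M → queue [N, H, I, L, A, O, K]
Visit N → queue [H, I, L, A, O, K]
Visit H → queue [I, L, A, O, K]
Visit I → queue [L, A, O, K]
Visit L → queue [A, O, K]
Visit A → queue [O, K]
Visit O → queue [K]
Visit K → queue []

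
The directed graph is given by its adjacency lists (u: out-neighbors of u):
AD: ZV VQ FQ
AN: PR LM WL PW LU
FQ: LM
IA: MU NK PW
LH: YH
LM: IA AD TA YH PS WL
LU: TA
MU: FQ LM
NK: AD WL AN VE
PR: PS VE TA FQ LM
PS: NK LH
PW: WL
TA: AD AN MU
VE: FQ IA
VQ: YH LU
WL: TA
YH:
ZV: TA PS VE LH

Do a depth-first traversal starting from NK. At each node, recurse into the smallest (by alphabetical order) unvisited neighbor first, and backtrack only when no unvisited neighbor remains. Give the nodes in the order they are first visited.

Visit NK
NK → AD
AD → FQ
FQ → LM
LM → IA
IA → MU
IA → PW
PW → WL
WL → TA
TA → AN
AN → LU
AN → PR
PR → PS
PS → LH
LH → YH
PR → VE
AD → VQ
AD → ZV

NK → AD → FQ → LM → IA → MU → PW → WL → TA → AN → LU → PR → PS → LH → YH → VE → VQ → ZV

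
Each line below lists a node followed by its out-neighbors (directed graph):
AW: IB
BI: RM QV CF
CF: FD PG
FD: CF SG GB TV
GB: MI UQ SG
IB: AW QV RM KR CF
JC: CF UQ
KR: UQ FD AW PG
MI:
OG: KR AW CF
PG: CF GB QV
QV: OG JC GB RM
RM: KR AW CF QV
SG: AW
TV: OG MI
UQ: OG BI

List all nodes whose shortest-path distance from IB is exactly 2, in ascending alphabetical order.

Level 0: IB
Level 1: AW, CF, KR, QV, RM
Level 2: FD, GB, JC, OG, PG, UQ
Level 3: BI, MI, SG, TV

FD, GB, JC, OG, PG, UQ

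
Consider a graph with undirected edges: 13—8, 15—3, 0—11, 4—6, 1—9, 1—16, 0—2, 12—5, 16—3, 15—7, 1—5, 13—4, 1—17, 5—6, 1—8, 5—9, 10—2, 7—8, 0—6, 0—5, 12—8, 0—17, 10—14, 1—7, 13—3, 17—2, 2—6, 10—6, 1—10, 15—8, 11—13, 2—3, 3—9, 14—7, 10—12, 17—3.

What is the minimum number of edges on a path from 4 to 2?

2

Level 0: 4
Level 1: 6, 13
Level 2: 0, 2, 3, 5, 8, 10, 11
Level 3: 1, 7, 9, 12, 14, 15, 16, 17
2 first appears at level 2.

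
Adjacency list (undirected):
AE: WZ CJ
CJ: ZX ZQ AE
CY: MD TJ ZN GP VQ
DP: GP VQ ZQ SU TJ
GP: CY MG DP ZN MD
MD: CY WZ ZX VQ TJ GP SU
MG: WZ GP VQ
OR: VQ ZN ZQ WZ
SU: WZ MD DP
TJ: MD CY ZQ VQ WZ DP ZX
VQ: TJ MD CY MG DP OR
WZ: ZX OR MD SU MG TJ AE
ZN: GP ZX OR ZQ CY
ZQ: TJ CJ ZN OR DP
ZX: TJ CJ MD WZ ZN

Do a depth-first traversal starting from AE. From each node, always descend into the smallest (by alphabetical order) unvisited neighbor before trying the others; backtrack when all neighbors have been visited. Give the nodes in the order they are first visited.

Visit AE
AE → CJ
CJ → ZQ
ZQ → DP
DP → GP
GP → CY
CY → MD
MD → SU
SU → WZ
WZ → MG
MG → VQ
VQ → OR
OR → ZN
ZN → ZX
ZX → TJ

AE → CJ → ZQ → DP → GP → CY → MD → SU → WZ → MG → VQ → OR → ZN → ZX → TJ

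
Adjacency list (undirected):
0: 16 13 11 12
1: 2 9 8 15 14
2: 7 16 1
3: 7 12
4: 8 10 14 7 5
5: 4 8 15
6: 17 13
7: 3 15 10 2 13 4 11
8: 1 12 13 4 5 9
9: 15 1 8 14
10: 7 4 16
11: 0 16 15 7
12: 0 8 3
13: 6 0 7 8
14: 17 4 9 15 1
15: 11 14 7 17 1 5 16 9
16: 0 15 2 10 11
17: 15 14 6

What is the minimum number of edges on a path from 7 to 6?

Level 0: 7
Level 1: 2, 3, 4, 10, 11, 13, 15
Level 2: 0, 1, 5, 6, 8, 9, 12, 14, 16, 17
6 first appears at level 2.

2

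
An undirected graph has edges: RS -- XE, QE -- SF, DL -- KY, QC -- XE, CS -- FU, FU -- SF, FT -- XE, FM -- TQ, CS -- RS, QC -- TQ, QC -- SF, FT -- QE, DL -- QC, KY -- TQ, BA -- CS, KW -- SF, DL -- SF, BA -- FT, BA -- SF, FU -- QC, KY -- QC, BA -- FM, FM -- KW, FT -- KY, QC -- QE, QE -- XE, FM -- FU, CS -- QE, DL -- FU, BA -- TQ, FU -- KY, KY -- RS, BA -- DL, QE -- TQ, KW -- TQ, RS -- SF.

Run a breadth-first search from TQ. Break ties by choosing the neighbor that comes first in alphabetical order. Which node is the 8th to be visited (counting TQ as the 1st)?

Visit TQ; enqueue BA, FM, KW, KY, QC, QE → queue [BA, FM, KW, KY, QC, QE]
Visit BA; enqueue CS, DL, FT, SF → queue [FM, KW, KY, QC, QE, CS, DL, FT, SF]
Visit FM; enqueue FU → queue [KW, KY, QC, QE, CS, DL, FT, SF, FU]
Visit KW → queue [KY, QC, QE, CS, DL, FT, SF, FU]
Visit KY; enqueue RS → queue [QC, QE, CS, DL, FT, SF, FU, RS]
Visit QC; enqueue XE → queue [QE, CS, DL, FT, SF, FU, RS, XE]
Visit QE → queue [CS, DL, FT, SF, FU, RS, XE]
Visit CS → queue [DL, FT, SF, FU, RS, XE]
Visit DL → queue [FT, SF, FU, RS, XE]
Visit FT → queue [SF, FU, RS, XE]
Visit SF → queue [FU, RS, XE]
Visit FU → queue [RS, XE]
Visit RS → queue [XE]
Visit XE → queue []

Visit order: TQ, BA, FM, KW, KY, QC, QE, CS, DL, FT, SF, FU, RS, XE

CS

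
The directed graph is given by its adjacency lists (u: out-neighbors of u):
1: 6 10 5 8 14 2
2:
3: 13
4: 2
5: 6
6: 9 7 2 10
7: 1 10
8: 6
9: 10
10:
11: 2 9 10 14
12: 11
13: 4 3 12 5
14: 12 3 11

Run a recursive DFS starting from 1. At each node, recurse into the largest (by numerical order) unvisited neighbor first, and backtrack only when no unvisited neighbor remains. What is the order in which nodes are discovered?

Visit 1
1 → 14
14 → 12
12 → 11
11 → 10
11 → 9
11 → 2
14 → 3
3 → 13
13 → 5
5 → 6
6 → 7
13 → 4
1 → 8

1, 14, 12, 11, 10, 9, 2, 3, 13, 5, 6, 7, 4, 8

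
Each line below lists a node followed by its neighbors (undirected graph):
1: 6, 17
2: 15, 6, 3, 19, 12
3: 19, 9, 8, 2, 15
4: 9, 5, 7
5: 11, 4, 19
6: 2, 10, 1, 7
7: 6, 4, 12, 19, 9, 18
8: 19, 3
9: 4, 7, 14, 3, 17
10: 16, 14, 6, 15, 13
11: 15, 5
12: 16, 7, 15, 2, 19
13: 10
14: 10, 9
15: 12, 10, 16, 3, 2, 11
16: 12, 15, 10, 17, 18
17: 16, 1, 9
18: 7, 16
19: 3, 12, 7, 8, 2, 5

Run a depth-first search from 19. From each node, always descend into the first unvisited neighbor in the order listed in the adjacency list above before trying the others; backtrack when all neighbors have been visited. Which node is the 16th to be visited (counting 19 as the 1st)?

7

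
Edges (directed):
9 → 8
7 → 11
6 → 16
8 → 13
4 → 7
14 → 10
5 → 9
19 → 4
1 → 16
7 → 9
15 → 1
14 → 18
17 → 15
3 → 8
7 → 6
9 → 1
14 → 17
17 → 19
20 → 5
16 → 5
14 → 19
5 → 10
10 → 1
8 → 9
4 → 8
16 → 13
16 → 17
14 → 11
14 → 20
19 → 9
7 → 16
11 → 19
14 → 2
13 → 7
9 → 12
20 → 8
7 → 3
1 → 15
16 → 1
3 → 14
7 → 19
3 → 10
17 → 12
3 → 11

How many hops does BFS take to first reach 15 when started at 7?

3

Level 0: 7
Level 1: 3, 6, 9, 11, 16, 19
Level 2: 1, 4, 5, 8, 10, 12, 13, 14, 17
Level 3: 2, 15, 18, 20
15 first appears at level 3.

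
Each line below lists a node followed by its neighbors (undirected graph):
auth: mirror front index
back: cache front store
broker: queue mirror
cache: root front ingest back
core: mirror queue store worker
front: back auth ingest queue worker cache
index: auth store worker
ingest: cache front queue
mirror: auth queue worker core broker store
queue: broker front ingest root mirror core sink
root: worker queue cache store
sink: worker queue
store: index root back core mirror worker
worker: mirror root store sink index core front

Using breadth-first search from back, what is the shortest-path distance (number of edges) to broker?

Level 0: back
Level 1: cache, front, store
Level 2: auth, core, index, ingest, mirror, queue, root, worker
Level 3: broker, sink
broker first appears at level 3.

3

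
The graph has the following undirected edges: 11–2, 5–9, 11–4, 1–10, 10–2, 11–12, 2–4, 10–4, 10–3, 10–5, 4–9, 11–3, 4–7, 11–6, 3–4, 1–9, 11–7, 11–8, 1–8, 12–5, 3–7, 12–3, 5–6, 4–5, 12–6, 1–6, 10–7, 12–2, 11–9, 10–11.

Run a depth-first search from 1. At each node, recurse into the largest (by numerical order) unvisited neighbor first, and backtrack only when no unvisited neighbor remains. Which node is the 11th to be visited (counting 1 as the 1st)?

Visit 1
1 → 10
10 → 11
11 → 12
12 → 6
6 → 5
5 → 9
9 → 4
4 → 7
7 → 3
4 → 2
11 → 8

Visit order: 1, 10, 11, 12, 6, 5, 9, 4, 7, 3, 2, 8

2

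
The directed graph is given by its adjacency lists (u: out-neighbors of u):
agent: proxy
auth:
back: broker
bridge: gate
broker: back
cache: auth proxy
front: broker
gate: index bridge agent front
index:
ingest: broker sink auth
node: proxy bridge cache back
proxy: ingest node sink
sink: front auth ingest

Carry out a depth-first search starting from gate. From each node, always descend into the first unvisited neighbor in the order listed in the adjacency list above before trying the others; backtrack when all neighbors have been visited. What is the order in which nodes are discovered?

Visit gate
gate → index
gate → bridge
gate → agent
agent → proxy
proxy → ingest
ingest → broker
broker → back
ingest → sink
sink → front
sink → auth
proxy → node
node → cache

gate -> index -> bridge -> agent -> proxy -> ingest -> broker -> back -> sink -> front -> auth -> node -> cache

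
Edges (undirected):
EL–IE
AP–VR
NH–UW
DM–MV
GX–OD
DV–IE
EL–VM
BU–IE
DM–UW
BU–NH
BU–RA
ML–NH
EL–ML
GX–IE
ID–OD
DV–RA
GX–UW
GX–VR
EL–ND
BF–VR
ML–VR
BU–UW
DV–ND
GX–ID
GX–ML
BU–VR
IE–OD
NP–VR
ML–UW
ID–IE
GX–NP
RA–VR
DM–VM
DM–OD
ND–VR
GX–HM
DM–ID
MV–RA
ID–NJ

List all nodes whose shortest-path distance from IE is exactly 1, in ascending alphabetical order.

BU, DV, EL, GX, ID, OD

Level 0: IE
Level 1: BU, DV, EL, GX, ID, OD
Level 2: DM, HM, ML, ND, NH, NJ, NP, RA, UW, VM, VR
Level 3: AP, BF, MV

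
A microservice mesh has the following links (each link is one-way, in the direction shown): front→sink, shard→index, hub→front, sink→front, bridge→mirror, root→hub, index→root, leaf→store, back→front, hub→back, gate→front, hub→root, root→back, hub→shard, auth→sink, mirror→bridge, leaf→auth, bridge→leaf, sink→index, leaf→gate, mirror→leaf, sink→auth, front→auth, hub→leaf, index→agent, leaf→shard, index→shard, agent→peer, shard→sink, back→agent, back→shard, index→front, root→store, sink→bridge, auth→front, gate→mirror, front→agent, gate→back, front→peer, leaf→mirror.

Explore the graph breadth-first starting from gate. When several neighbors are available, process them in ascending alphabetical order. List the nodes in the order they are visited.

Visit gate; enqueue back, front, mirror → queue [back, front, mirror]
Visit back; enqueue agent, shard → queue [front, mirror, agent, shard]
Visit front; enqueue auth, peer, sink → queue [mirror, agent, shard, auth, peer, sink]
Visit mirror; enqueue bridge, leaf → queue [agent, shard, auth, peer, sink, bridge, leaf]
Visit agent → queue [shard, auth, peer, sink, bridge, leaf]
Visit shard; enqueue index → queue [auth, peer, sink, bridge, leaf, index]
Visit auth → queue [peer, sink, bridge, leaf, index]
Visit peer → queue [sink, bridge, leaf, index]
Visit sink → queue [bridge, leaf, index]
Visit bridge → queue [leaf, index]
Visit leaf; enqueue store → queue [index, store]
Visit index; enqueue root → queue [store, root]
Visit store → queue [root]
Visit root; enqueue hub → queue [hub]
Visit hub → queue []

gate, back, front, mirror, agent, shard, auth, peer, sink, bridge, leaf, index, store, root, hub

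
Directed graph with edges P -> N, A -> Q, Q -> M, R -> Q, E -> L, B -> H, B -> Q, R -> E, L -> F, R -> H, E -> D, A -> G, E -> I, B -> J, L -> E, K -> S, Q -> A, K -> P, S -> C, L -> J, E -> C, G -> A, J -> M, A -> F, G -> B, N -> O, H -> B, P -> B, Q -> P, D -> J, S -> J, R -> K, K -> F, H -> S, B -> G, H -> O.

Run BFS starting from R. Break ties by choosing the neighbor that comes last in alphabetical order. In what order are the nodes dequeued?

Visit R; enqueue Q, K, H, E → queue [Q, K, H, E]
Visit Q; enqueue P, M, A → queue [K, H, E, P, M, A]
Visit K; enqueue S, F → queue [H, E, P, M, A, S, F]
Visit H; enqueue O, B → queue [E, P, M, A, S, F, O, B]
Visit E; enqueue L, I, D, C → queue [P, M, A, S, F, O, B, L, I, D, C]
Visit P; enqueue N → queue [M, A, S, F, O, B, L, I, D, C, N]
Visit M → queue [A, S, F, O, B, L, I, D, C, N]
Visit A; enqueue G → queue [S, F, O, B, L, I, D, C, N, G]
Visit S; enqueue J → queue [F, O, B, L, I, D, C, N, G, J]
Visit F → queue [O, B, L, I, D, C, N, G, J]
Visit O → queue [B, L, I, D, C, N, G, J]
Visit B → queue [L, I, D, C, N, G, J]
Visit L → queue [I, D, C, N, G, J]
Visit I → queue [D, C, N, G, J]
Visit D → queue [C, N, G, J]
Visit C → queue [N, G, J]
Visit N → queue [G, J]
Visit G → queue [J]
Visit J → queue []

R, Q, K, H, E, P, M, A, S, F, O, B, L, I, D, C, N, G, J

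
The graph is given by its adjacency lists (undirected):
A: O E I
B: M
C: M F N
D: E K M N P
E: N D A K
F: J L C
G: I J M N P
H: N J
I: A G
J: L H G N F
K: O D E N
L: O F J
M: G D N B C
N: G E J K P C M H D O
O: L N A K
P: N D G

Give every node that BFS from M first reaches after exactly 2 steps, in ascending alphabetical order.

E, F, H, I, J, K, O, P

Level 0: M
Level 1: B, C, D, G, N
Level 2: E, F, H, I, J, K, O, P
Level 3: A, L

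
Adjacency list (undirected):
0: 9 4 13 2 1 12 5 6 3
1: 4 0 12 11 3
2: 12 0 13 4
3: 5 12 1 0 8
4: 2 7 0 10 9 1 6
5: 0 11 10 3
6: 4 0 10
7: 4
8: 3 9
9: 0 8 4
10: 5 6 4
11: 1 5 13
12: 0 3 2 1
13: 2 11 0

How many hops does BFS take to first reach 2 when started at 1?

Level 0: 1
Level 1: 0, 3, 4, 11, 12
Level 2: 2, 5, 6, 7, 8, 9, 10, 13
2 first appears at level 2.

2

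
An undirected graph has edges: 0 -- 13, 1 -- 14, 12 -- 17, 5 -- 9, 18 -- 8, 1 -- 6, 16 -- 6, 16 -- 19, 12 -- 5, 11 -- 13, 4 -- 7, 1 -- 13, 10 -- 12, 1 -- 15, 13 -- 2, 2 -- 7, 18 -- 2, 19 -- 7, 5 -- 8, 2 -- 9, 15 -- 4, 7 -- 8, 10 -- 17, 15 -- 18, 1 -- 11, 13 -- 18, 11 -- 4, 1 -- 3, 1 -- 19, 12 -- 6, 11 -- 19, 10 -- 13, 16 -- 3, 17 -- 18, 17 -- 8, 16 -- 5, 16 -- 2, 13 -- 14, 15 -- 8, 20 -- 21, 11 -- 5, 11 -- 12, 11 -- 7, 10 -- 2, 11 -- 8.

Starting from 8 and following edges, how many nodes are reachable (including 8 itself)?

BFS from 8 visits: 8, 5, 7, 11, 15, 17, 18, 9, 12, 16, 2, 4, 19, 1, 13, 10, 6, 3, 14, 0
Reachable nodes: 20 of 22 total.

20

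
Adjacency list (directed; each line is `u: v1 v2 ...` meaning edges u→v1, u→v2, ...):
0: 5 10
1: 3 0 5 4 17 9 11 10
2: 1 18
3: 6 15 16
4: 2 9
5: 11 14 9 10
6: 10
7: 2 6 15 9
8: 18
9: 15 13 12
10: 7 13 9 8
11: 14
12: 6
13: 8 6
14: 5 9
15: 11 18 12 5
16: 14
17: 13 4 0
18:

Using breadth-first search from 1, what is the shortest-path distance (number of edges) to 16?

2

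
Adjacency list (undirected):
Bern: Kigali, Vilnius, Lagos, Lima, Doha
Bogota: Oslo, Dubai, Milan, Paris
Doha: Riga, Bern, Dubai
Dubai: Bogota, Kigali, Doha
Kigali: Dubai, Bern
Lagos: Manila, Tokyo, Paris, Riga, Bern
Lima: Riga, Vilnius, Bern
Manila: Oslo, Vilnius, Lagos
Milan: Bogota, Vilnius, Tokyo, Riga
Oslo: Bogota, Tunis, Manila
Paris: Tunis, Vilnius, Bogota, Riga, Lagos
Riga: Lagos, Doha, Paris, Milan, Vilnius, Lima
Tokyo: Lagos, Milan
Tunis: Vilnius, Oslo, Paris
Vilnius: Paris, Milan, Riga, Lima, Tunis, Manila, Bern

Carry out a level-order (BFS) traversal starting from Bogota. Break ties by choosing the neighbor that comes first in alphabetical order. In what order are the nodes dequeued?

Visit Bogota; enqueue Dubai, Milan, Oslo, Paris → queue [Dubai, Milan, Oslo, Paris]
Visit Dubai; enqueue Doha, Kigali → queue [Milan, Oslo, Paris, Doha, Kigali]
Visit Milan; enqueue Riga, Tokyo, Vilnius → queue [Oslo, Paris, Doha, Kigali, Riga, Tokyo, Vilnius]
Visit Oslo; enqueue Manila, Tunis → queue [Paris, Doha, Kigali, Riga, Tokyo, Vilnius, Manila, Tunis]
Visit Paris; enqueue Lagos → queue [Doha, Kigali, Riga, Tokyo, Vilnius, Manila, Tunis, Lagos]
Visit Doha; enqueue Bern → queue [Kigali, Riga, Tokyo, Vilnius, Manila, Tunis, Lagos, Bern]
Visit Kigali → queue [Riga, Tokyo, Vilnius, Manila, Tunis, Lagos, Bern]
Visit Riga; enqueue Lima → queue [Tokyo, Vilnius, Manila, Tunis, Lagos, Bern, Lima]
Visit Tokyo → queue [Vilnius, Manila, Tunis, Lagos, Bern, Lima]
Visit Vilnius → queue [Manila, Tunis, Lagos, Bern, Lima]
Visit Manila → queue [Tunis, Lagos, Bern, Lima]
Visit Tunis → queue [Lagos, Bern, Lima]
Visit Lagos → queue [Bern, Lima]
Visit Bern → queue [Lima]
Visit Lima → queue []

Bogota, Dubai, Milan, Oslo, Paris, Doha, Kigali, Riga, Tokyo, Vilnius, Manila, Tunis, Lagos, Bern, Lima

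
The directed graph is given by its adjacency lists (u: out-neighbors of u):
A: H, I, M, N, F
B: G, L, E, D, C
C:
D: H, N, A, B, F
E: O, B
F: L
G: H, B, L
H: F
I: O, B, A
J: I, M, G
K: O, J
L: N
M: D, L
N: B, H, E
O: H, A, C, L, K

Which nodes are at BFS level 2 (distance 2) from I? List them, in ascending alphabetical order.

C, D, E, F, G, H, K, L, M, N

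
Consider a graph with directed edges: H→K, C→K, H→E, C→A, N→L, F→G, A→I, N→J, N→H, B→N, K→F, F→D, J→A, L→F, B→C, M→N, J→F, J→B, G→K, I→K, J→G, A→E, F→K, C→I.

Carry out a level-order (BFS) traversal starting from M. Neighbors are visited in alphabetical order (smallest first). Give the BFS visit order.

Visit M; enqueue N → queue [N]
Visit N; enqueue H, J, L → queue [H, J, L]
Visit H; enqueue E, K → queue [J, L, E, K]
Visit J; enqueue A, B, F, G → queue [L, E, K, A, B, F, G]
Visit L → queue [E, K, A, B, F, G]
Visit E → queue [K, A, B, F, G]
Visit K → queue [A, B, F, G]
Visit A; enqueue I → queue [B, F, G, I]
Visit B; enqueue C → queue [F, G, I, C]
Visit F; enqueue D → queue [G, I, C, D]
Visit G → queue [I, C, D]
Visit I → queue [C, D]
Visit C → queue [D]
Visit D → queue []

M, N, H, J, L, E, K, A, B, F, G, I, C, D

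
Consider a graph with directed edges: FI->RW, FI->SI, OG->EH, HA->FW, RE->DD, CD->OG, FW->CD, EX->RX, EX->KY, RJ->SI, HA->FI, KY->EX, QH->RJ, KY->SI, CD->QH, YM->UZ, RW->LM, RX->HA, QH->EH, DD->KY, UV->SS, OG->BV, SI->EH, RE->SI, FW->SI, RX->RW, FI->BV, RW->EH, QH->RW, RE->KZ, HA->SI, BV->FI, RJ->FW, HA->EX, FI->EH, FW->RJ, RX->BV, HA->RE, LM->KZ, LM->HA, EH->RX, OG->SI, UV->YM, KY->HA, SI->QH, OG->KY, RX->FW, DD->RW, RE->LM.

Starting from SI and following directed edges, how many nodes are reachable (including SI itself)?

BFS from SI visits: SI, QH, EH, RW, RJ, RX, LM, FW, HA, BV, KZ, CD, RE, FI, EX, OG, DD, KY
Reachable nodes: 18 of 22 total.

18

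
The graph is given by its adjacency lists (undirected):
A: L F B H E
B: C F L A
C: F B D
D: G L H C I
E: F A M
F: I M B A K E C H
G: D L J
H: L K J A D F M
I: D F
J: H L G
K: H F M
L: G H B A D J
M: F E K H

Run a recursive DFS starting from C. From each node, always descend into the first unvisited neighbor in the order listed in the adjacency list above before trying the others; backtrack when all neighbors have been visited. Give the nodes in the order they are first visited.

C → F → I → D → G → L → H → K → M → E → A → B → J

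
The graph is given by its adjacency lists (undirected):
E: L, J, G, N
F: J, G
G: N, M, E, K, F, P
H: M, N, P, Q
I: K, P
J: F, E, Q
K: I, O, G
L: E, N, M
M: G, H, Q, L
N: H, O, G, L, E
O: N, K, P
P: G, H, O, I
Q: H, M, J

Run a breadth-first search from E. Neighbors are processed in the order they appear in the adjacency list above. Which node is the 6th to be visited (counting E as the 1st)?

M

Visit E; enqueue L, J, G, N → queue [L, J, G, N]
Visit L; enqueue M → queue [J, G, N, M]
Visit J; enqueue F, Q → queue [G, N, M, F, Q]
Visit G; enqueue K, P → queue [N, M, F, Q, K, P]
Visit N; enqueue H, O → queue [M, F, Q, K, P, H, O]
Visit M → queue [F, Q, K, P, H, O]
Visit F → queue [Q, K, P, H, O]
Visit Q → queue [K, P, H, O]
Visit K; enqueue I → queue [P, H, O, I]
Visit P → queue [H, O, I]
Visit H → queue [O, I]
Visit O → queue [I]
Visit I → queue []

Visit order: E, L, J, G, N, M, F, Q, K, P, H, O, I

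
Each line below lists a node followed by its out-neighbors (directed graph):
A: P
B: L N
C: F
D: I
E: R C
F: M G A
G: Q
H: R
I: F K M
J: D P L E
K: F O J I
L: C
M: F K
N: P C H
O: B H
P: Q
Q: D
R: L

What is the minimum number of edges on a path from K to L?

Level 0: K
Level 1: F, I, J, O
Level 2: A, B, D, E, G, H, L, M, P
Level 3: C, N, Q, R
L first appears at level 2.

2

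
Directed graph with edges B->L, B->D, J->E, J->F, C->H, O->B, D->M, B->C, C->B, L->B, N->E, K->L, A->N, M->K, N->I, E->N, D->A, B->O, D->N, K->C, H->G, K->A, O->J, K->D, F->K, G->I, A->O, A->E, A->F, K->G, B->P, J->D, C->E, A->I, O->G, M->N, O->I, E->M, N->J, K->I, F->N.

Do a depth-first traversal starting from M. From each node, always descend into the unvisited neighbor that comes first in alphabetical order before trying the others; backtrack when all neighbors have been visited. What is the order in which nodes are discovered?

Visit M
M → K
K → A
A → E
E → N
N → I
N → J
J → D
J → F
A → O
O → B
B → C
C → H
H → G
B → L
B → P

M -> K -> A -> E -> N -> I -> J -> D -> F -> O -> B -> C -> H -> G -> L -> P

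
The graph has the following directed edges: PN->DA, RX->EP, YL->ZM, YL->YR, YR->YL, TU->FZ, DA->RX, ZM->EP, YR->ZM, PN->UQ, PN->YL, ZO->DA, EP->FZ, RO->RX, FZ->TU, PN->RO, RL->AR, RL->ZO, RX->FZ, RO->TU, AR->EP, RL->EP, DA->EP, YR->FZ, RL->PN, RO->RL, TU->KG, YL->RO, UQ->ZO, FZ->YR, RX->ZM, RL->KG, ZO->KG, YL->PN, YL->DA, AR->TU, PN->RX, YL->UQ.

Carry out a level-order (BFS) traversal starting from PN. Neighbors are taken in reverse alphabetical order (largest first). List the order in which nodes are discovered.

PN → YL → UQ → RX → RO → DA → ZM → YR → ZO → FZ → EP → TU → RL → KG → AR

Visit PN; enqueue YL, UQ, RX, RO, DA → queue [YL, UQ, RX, RO, DA]
Visit YL; enqueue ZM, YR → queue [UQ, RX, RO, DA, ZM, YR]
Visit UQ; enqueue ZO → queue [RX, RO, DA, ZM, YR, ZO]
Visit RX; enqueue FZ, EP → queue [RO, DA, ZM, YR, ZO, FZ, EP]
Visit RO; enqueue TU, RL → queue [DA, ZM, YR, ZO, FZ, EP, TU, RL]
Visit DA → queue [ZM, YR, ZO, FZ, EP, TU, RL]
Visit ZM → queue [YR, ZO, FZ, EP, TU, RL]
Visit YR → queue [ZO, FZ, EP, TU, RL]
Visit ZO; enqueue KG → queue [FZ, EP, TU, RL, KG]
Visit FZ → queue [EP, TU, RL, KG]
Visit EP → queue [TU, RL, KG]
Visit TU → queue [RL, KG]
Visit RL; enqueue AR → queue [KG, AR]
Visit KG → queue [AR]
Visit AR → queue []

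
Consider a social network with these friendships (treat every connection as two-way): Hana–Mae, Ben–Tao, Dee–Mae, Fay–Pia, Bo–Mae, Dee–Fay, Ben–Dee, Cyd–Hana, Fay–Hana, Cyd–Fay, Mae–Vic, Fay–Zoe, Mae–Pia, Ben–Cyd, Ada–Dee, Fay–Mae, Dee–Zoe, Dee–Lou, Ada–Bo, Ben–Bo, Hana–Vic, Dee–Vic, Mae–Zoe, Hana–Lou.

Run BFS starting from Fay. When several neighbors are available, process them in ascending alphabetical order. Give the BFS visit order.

Fay, Cyd, Dee, Hana, Mae, Pia, Zoe, Ben, Ada, Lou, Vic, Bo, Tao

Visit Fay; enqueue Cyd, Dee, Hana, Mae, Pia, Zoe → queue [Cyd, Dee, Hana, Mae, Pia, Zoe]
Visit Cyd; enqueue Ben → queue [Dee, Hana, Mae, Pia, Zoe, Ben]
Visit Dee; enqueue Ada, Lou, Vic → queue [Hana, Mae, Pia, Zoe, Ben, Ada, Lou, Vic]
Visit Hana → queue [Mae, Pia, Zoe, Ben, Ada, Lou, Vic]
Visit Mae; enqueue Bo → queue [Pia, Zoe, Ben, Ada, Lou, Vic, Bo]
Visit Pia → queue [Zoe, Ben, Ada, Lou, Vic, Bo]
Visit Zoe → queue [Ben, Ada, Lou, Vic, Bo]
Visit Ben; enqueue Tao → queue [Ada, Lou, Vic, Bo, Tao]
Visit Ada → queue [Lou, Vic, Bo, Tao]
Visit Lou → queue [Vic, Bo, Tao]
Visit Vic → queue [Bo, Tao]
Visit Bo → queue [Tao]
Visit Tao → queue []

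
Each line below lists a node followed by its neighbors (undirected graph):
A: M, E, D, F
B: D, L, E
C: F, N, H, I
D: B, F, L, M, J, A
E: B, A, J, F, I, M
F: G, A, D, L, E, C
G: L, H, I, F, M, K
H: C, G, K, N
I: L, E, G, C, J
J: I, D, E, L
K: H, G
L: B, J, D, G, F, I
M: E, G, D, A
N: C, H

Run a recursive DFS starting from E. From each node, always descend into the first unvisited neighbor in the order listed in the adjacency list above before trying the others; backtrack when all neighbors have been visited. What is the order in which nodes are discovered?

E B D F G L J I C N H K M A

Visit E
E → B
B → D
D → F
F → G
G → L
L → J
J → I
I → C
C → N
N → H
H → K
G → M
M → A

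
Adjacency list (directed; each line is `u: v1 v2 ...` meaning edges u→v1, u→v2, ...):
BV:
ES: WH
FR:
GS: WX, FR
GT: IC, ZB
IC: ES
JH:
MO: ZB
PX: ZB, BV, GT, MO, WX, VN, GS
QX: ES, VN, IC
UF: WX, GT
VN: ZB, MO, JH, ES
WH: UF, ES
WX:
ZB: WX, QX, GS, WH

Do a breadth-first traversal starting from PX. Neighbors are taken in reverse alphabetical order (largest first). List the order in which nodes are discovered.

Visit PX; enqueue ZB, WX, VN, MO, GT, GS, BV → queue [ZB, WX, VN, MO, GT, GS, BV]
Visit ZB; enqueue WH, QX → queue [WX, VN, MO, GT, GS, BV, WH, QX]
Visit WX → queue [VN, MO, GT, GS, BV, WH, QX]
Visit VN; enqueue JH, ES → queue [MO, GT, GS, BV, WH, QX, JH, ES]
Visit MO → queue [GT, GS, BV, WH, QX, JH, ES]
Visit GT; enqueue IC → queue [GS, BV, WH, QX, JH, ES, IC]
Visit GS; enqueue FR → queue [BV, WH, QX, JH, ES, IC, FR]
Visit BV → queue [WH, QX, JH, ES, IC, FR]
Visit WH; enqueue UF → queue [QX, JH, ES, IC, FR, UF]
Visit QX → queue [JH, ES, IC, FR, UF]
Visit JH → queue [ES, IC, FR, UF]
Visit ES → queue [IC, FR, UF]
Visit IC → queue [FR, UF]
Visit FR → queue [UF]
Visit UF → queue []

PX -> ZB -> WX -> VN -> MO -> GT -> GS -> BV -> WH -> QX -> JH -> ES -> IC -> FR -> UF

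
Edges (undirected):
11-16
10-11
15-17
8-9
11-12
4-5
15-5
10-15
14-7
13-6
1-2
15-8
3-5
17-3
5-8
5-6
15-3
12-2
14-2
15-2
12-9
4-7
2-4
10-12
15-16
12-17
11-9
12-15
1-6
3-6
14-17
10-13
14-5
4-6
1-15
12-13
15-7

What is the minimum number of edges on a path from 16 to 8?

Level 0: 16
Level 1: 11, 15
Level 2: 1, 2, 3, 5, 7, 8, 9, 10, 12, 17
Level 3: 4, 6, 13, 14
8 first appears at level 2.

2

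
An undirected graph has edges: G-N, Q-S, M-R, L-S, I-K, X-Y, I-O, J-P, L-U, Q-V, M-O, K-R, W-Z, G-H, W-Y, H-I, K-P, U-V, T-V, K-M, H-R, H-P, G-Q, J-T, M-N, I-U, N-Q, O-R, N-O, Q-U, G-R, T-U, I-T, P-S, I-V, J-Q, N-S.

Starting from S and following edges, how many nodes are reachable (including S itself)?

16

BFS from S visits: S, L, N, P, Q, U, G, M, O, H, J, K, V, I, T, R
Reachable nodes: 16 of 20 total.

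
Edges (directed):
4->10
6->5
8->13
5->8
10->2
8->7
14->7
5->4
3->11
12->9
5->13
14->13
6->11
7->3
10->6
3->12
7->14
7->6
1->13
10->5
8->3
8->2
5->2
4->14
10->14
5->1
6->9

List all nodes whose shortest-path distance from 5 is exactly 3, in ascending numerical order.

Level 0: 5
Level 1: 1, 2, 4, 8, 13
Level 2: 3, 7, 10, 14
Level 3: 6, 11, 12
Level 4: 9

6, 11, 12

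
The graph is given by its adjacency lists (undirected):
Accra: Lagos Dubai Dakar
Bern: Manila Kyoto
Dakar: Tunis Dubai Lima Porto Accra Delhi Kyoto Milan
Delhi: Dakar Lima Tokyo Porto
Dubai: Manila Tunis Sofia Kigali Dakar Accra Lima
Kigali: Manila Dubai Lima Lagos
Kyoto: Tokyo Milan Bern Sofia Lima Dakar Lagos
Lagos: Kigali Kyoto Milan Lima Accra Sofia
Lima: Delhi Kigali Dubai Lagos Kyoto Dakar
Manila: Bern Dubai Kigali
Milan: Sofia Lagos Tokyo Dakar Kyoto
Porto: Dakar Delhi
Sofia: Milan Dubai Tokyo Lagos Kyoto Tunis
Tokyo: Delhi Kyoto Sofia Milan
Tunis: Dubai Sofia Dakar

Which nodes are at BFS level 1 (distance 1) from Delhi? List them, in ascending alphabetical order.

Level 0: Delhi
Level 1: Dakar, Lima, Porto, Tokyo
Level 2: Accra, Dubai, Kigali, Kyoto, Lagos, Milan, Sofia, Tunis
Level 3: Bern, Manila

Dakar, Lima, Porto, Tokyo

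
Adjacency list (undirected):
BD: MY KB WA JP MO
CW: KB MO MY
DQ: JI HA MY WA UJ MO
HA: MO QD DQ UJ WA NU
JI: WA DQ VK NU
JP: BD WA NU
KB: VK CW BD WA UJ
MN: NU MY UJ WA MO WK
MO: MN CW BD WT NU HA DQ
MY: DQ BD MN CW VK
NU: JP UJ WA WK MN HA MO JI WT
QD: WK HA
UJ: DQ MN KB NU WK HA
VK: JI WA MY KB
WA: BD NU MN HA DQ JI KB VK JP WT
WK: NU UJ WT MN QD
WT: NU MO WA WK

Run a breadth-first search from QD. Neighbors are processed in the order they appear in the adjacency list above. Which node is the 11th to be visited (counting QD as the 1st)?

Visit QD; enqueue WK, HA → queue [WK, HA]
Visit WK; enqueue NU, UJ, WT, MN → queue [HA, NU, UJ, WT, MN]
Visit HA; enqueue MO, DQ, WA → queue [NU, UJ, WT, MN, MO, DQ, WA]
Visit NU; enqueue JP, JI → queue [UJ, WT, MN, MO, DQ, WA, JP, JI]
Visit UJ; enqueue KB → queue [WT, MN, MO, DQ, WA, JP, JI, KB]
Visit WT → queue [MN, MO, DQ, WA, JP, JI, KB]
Visit MN; enqueue MY → queue [MO, DQ, WA, JP, JI, KB, MY]
Visit MO; enqueue CW, BD → queue [DQ, WA, JP, JI, KB, MY, CW, BD]
Visit DQ → queue [WA, JP, JI, KB, MY, CW, BD]
Visit WA; enqueue VK → queue [JP, JI, KB, MY, CW, BD, VK]
Visit JP → queue [JI, KB, MY, CW, BD, VK]
Visit JI → queue [KB, MY, CW, BD, VK]
Visit KB → queue [MY, CW, BD, VK]
Visit MY → queue [CW, BD, VK]
Visit CW → queue [BD, VK]
Visit BD → queue [VK]
Visit VK → queue []

Visit order: QD, WK, HA, NU, UJ, WT, MN, MO, DQ, WA, JP, JI, KB, MY, CW, BD, VK

JP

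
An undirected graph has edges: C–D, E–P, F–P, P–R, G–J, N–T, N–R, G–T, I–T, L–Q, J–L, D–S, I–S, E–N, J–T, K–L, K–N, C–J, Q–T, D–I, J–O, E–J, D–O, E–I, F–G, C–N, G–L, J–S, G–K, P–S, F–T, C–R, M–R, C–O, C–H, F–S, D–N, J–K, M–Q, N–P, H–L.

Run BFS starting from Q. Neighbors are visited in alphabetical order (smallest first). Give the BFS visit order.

Q L M T G H J K R F I N C E O S P D

Visit Q; enqueue L, M, T → queue [L, M, T]
Visit L; enqueue G, H, J, K → queue [M, T, G, H, J, K]
Visit M; enqueue R → queue [T, G, H, J, K, R]
Visit T; enqueue F, I, N → queue [G, H, J, K, R, F, I, N]
Visit G → queue [H, J, K, R, F, I, N]
Visit H; enqueue C → queue [J, K, R, F, I, N, C]
Visit J; enqueue E, O, S → queue [K, R, F, I, N, C, E, O, S]
Visit K → queue [R, F, I, N, C, E, O, S]
Visit R; enqueue P → queue [F, I, N, C, E, O, S, P]
Visit F → queue [I, N, C, E, O, S, P]
Visit I; enqueue D → queue [N, C, E, O, S, P, D]
Visit N → queue [C, E, O, S, P, D]
Visit C → queue [E, O, S, P, D]
Visit E → queue [O, S, P, D]
Visit O → queue [S, P, D]
Visit S → queue [P, D]
Visit P → queue [D]
Visit D → queue []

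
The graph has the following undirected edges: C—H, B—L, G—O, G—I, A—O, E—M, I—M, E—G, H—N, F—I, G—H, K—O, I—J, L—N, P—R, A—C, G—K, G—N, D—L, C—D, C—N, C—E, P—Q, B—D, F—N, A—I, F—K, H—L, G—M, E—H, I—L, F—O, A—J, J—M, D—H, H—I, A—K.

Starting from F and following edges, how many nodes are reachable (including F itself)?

15

BFS from F visits: F, O, N, K, I, G, A, L, H, C, M, J, E, D, B
Reachable nodes: 15 of 18 total.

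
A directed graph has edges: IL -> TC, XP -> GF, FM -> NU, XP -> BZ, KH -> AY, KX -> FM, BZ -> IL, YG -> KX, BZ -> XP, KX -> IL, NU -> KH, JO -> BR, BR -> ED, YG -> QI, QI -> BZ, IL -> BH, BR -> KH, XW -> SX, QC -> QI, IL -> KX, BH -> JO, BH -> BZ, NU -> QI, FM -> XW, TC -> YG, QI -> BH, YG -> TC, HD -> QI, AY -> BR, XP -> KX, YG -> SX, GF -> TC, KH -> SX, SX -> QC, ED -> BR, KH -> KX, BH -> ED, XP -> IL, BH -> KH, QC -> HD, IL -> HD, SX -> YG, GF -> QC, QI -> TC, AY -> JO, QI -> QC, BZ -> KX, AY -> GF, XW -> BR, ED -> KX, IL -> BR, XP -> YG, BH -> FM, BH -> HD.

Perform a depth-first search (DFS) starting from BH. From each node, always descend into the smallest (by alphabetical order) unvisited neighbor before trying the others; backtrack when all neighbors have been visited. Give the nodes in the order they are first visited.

BH, BZ, IL, BR, ED, KX, FM, NU, KH, AY, GF, QC, HD, QI, TC, YG, SX, JO, XW, XP

Visit BH
BH → BZ
BZ → IL
IL → BR
BR → ED
ED → KX
KX → FM
FM → NU
NU → KH
KH → AY
AY → GF
GF → QC
QC → HD
HD → QI
QI → TC
TC → YG
YG → SX
AY → JO
FM → XW
BZ → XP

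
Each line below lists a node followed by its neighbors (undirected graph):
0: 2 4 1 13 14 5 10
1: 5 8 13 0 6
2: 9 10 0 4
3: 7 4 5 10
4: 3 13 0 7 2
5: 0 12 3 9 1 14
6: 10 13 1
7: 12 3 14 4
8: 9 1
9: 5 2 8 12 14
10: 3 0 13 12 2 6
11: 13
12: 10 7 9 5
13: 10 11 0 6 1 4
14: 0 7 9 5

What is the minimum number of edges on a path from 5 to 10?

Level 0: 5
Level 1: 0, 1, 3, 9, 12, 14
Level 2: 2, 4, 6, 7, 8, 10, 13
Level 3: 11
10 first appears at level 2.

2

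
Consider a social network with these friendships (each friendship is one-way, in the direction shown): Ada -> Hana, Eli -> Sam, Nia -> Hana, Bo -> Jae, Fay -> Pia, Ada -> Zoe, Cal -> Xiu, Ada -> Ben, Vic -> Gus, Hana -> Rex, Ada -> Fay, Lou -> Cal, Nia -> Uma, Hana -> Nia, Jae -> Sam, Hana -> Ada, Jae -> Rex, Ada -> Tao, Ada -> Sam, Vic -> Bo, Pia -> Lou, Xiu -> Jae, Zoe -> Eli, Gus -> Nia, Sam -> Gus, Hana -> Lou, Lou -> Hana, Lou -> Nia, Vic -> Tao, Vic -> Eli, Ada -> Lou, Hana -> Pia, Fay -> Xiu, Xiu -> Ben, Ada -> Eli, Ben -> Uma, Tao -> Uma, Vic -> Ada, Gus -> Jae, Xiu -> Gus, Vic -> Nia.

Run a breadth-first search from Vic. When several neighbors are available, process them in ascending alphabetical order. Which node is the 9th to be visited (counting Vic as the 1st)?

Fay

Visit Vic; enqueue Ada, Bo, Eli, Gus, Nia, Tao → queue [Ada, Bo, Eli, Gus, Nia, Tao]
Visit Ada; enqueue Ben, Fay, Hana, Lou, Sam, Zoe → queue [Bo, Eli, Gus, Nia, Tao, Ben, Fay, Hana, Lou, Sam, Zoe]
Visit Bo; enqueue Jae → queue [Eli, Gus, Nia, Tao, Ben, Fay, Hana, Lou, Sam, Zoe, Jae]
Visit Eli → queue [Gus, Nia, Tao, Ben, Fay, Hana, Lou, Sam, Zoe, Jae]
Visit Gus → queue [Nia, Tao, Ben, Fay, Hana, Lou, Sam, Zoe, Jae]
Visit Nia; enqueue Uma → queue [Tao, Ben, Fay, Hana, Lou, Sam, Zoe, Jae, Uma]
Visit Tao → queue [Ben, Fay, Hana, Lou, Sam, Zoe, Jae, Uma]
Visit Ben → queue [Fay, Hana, Lou, Sam, Zoe, Jae, Uma]
Visit Fay; enqueue Pia, Xiu → queue [Hana, Lou, Sam, Zoe, Jae, Uma, Pia, Xiu]
Visit Hana; enqueue Rex → queue [Lou, Sam, Zoe, Jae, Uma, Pia, Xiu, Rex]
Visit Lou; enqueue Cal → queue [Sam, Zoe, Jae, Uma, Pia, Xiu, Rex, Cal]
Visit Sam → queue [Zoe, Jae, Uma, Pia, Xiu, Rex, Cal]
Visit Zoe → queue [Jae, Uma, Pia, Xiu, Rex, Cal]
Visit Jae → queue [Uma, Pia, Xiu, Rex, Cal]
Visit Uma → queue [Pia, Xiu, Rex, Cal]
Visit Pia → queue [Xiu, Rex, Cal]
Visit Xiu → queue [Rex, Cal]
Visit Rex → queue [Cal]
Visit Cal → queue []

Visit order: Vic, Ada, Bo, Eli, Gus, Nia, Tao, Ben, Fay, Hana, Lou, Sam, Zoe, Jae, Uma, Pia, Xiu, Rex, Cal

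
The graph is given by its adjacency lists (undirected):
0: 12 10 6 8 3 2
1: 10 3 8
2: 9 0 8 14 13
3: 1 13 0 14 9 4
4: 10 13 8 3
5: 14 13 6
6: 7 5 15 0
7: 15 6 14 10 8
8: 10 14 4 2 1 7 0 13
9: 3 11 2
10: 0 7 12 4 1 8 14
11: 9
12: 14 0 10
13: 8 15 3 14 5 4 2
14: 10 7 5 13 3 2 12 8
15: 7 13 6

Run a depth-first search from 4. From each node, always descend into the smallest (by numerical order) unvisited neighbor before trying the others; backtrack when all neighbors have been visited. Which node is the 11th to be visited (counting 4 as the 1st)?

Visit 4
4 → 3
3 → 0
0 → 2
2 → 8
8 → 1
1 → 10
10 → 7
7 → 6
6 → 5
5 → 13
13 → 14
14 → 12
13 → 15
2 → 9
9 → 11

Visit order: 4, 3, 0, 2, 8, 1, 10, 7, 6, 5, 13, 14, 12, 15, 9, 11

13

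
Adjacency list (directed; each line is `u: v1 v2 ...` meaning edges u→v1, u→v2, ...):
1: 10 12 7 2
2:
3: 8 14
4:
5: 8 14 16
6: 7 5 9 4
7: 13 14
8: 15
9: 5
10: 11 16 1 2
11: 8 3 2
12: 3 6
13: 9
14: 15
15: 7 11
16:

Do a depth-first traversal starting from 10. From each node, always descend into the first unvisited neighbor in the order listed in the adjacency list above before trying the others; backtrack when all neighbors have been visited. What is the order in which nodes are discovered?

10 11 8 15 7 13 9 5 14 16 3 2 1 12 6 4

Visit 10
10 → 11
11 → 8
8 → 15
15 → 7
7 → 13
13 → 9
9 → 5
5 → 14
5 → 16
11 → 3
11 → 2
10 → 1
1 → 12
12 → 6
6 → 4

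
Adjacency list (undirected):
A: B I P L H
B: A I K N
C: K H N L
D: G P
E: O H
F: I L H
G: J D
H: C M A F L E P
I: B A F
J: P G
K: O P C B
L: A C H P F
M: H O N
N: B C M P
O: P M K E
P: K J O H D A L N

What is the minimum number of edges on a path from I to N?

2

Level 0: I
Level 1: A, B, F
Level 2: H, K, L, N, P
Level 3: C, D, E, J, M, O
Level 4: G
N first appears at level 2.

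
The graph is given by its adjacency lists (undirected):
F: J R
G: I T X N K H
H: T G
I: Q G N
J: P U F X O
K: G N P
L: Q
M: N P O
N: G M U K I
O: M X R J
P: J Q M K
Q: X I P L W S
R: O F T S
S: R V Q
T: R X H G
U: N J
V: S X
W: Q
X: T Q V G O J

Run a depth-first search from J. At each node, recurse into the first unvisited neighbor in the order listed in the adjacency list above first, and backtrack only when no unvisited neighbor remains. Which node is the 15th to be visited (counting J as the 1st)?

F

Visit J
J → P
P → Q
Q → X
X → T
T → R
R → O
O → M
M → N
N → G
G → I
G → K
G → H
N → U
R → F
R → S
S → V
Q → L
Q → W

Visit order: J, P, Q, X, T, R, O, M, N, G, I, K, H, U, F, S, V, L, W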